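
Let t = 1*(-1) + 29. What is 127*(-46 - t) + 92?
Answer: -9306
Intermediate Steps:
t = 28 (t = -1 + 29 = 28)
127*(-46 - t) + 92 = 127*(-46 - 1*28) + 92 = 127*(-46 - 28) + 92 = 127*(-74) + 92 = -9398 + 92 = -9306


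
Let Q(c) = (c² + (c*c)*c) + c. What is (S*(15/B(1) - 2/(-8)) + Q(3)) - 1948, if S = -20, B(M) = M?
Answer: -2214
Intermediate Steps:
Q(c) = c + c² + c³ (Q(c) = (c² + c²*c) + c = (c² + c³) + c = c + c² + c³)
(S*(15/B(1) - 2/(-8)) + Q(3)) - 1948 = (-20*(15/1 - 2/(-8)) + 3*(1 + 3 + 3²)) - 1948 = (-20*(15*1 - 2*(-⅛)) + 3*(1 + 3 + 9)) - 1948 = (-20*(15 + ¼) + 3*13) - 1948 = (-20*61/4 + 39) - 1948 = (-305 + 39) - 1948 = -266 - 1948 = -2214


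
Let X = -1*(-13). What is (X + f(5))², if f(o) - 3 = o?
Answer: 441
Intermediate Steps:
f(o) = 3 + o
X = 13
(X + f(5))² = (13 + (3 + 5))² = (13 + 8)² = 21² = 441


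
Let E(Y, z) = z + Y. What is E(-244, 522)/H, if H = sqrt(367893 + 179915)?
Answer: 139*sqrt(34238)/68476 ≈ 0.37560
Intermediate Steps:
E(Y, z) = Y + z
H = 4*sqrt(34238) (H = sqrt(547808) = 4*sqrt(34238) ≈ 740.14)
E(-244, 522)/H = (-244 + 522)/((4*sqrt(34238))) = 278*(sqrt(34238)/136952) = 139*sqrt(34238)/68476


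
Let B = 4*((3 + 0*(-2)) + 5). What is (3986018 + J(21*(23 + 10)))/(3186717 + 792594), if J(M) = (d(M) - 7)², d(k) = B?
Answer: 1328881/1326437 ≈ 1.0018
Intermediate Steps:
B = 32 (B = 4*((3 + 0) + 5) = 4*(3 + 5) = 4*8 = 32)
d(k) = 32
J(M) = 625 (J(M) = (32 - 7)² = 25² = 625)
(3986018 + J(21*(23 + 10)))/(3186717 + 792594) = (3986018 + 625)/(3186717 + 792594) = 3986643/3979311 = 3986643*(1/3979311) = 1328881/1326437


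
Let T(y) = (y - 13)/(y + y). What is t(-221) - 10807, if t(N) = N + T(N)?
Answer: -187467/17 ≈ -11027.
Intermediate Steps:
T(y) = (-13 + y)/(2*y) (T(y) = (-13 + y)/((2*y)) = (-13 + y)*(1/(2*y)) = (-13 + y)/(2*y))
t(N) = N + (-13 + N)/(2*N)
t(-221) - 10807 = (½ - 221 - 13/2/(-221)) - 10807 = (½ - 221 - 13/2*(-1/221)) - 10807 = (½ - 221 + 1/34) - 10807 = -3748/17 - 10807 = -187467/17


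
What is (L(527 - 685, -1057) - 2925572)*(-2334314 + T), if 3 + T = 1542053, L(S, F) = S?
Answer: 2317950552720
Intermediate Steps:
T = 1542050 (T = -3 + 1542053 = 1542050)
(L(527 - 685, -1057) - 2925572)*(-2334314 + T) = ((527 - 685) - 2925572)*(-2334314 + 1542050) = (-158 - 2925572)*(-792264) = -2925730*(-792264) = 2317950552720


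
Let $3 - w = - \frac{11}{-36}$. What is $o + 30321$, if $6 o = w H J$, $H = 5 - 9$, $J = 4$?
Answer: $\frac{818473}{27} \approx 30314.0$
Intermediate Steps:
$H = -4$ ($H = 5 - 9 = -4$)
$w = \frac{97}{36}$ ($w = 3 - - \frac{11}{-36} = 3 - \left(-11\right) \left(- \frac{1}{36}\right) = 3 - \frac{11}{36} = \frac{97}{36} \approx 2.6944$)
$o = - \frac{194}{27}$ ($o = \frac{\frac{97}{36} \left(-4\right) 4}{6} = \frac{\left(- \frac{97}{9}\right) 4}{6} = \frac{1}{6} \left(- \frac{388}{9}\right) = - \frac{194}{27} \approx -7.1852$)
$o + 30321 = - \frac{194}{27} + 30321 = \frac{818473}{27}$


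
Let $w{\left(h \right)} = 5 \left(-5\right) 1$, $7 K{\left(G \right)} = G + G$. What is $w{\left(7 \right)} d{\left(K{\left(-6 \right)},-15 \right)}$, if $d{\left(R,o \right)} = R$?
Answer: $\frac{300}{7} \approx 42.857$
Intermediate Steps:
$K{\left(G \right)} = \frac{2 G}{7}$ ($K{\left(G \right)} = \frac{G + G}{7} = \frac{2 G}{7}$)
$w{\left(h \right)} = -25$ ($w{\left(h \right)} = \left(-25\right) 1 = -25$)
$w{\left(7 \right)} d{\left(K{\left(-6 \right)},-15 \right)} = - 25 \cdot \frac{2}{7} \left(-6\right) = \left(-25\right) \left(- \frac{12}{7}\right) = \frac{300}{7}$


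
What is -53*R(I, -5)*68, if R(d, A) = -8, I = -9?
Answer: 28832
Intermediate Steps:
-53*R(I, -5)*68 = -53*(-8)*68 = 424*68 = 28832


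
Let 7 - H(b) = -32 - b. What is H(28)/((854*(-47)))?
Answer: -67/40138 ≈ -0.0016692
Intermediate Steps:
H(b) = 39 + b (H(b) = 7 - (-32 - b) = 7 + (32 + b) = 39 + b)
H(28)/((854*(-47))) = (39 + 28)/((854*(-47))) = 67/(-40138) = 67*(-1/40138) = -67/40138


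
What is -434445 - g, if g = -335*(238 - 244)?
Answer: -436455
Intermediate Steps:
g = 2010 (g = -335*(-6) = 2010)
-434445 - g = -434445 - 1*2010 = -434445 - 2010 = -436455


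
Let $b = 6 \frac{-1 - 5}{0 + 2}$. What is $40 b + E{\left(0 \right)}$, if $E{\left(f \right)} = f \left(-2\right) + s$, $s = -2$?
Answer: $-722$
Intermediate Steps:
$E{\left(f \right)} = -2 - 2 f$ ($E{\left(f \right)} = f \left(-2\right) - 2 = - 2 f - 2 = -2 - 2 f$)
$b = -18$ ($b = 6 \left(- \frac{6}{2}\right) = 6 \left(\left(-6\right) \frac{1}{2}\right) = 6 \left(-3\right) = -18$)
$40 b + E{\left(0 \right)} = 40 \left(-18\right) - 2 = -720 + \left(-2 + 0\right) = -720 - 2 = -722$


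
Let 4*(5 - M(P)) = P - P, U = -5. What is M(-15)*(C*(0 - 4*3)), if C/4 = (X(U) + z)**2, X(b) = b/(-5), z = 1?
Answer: -960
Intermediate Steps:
X(b) = -b/5 (X(b) = b*(-1/5) = -b/5)
C = 16 (C = 4*(-1/5*(-5) + 1)**2 = 4*(1 + 1)**2 = 4*2**2 = 4*4 = 16)
M(P) = 5 (M(P) = 5 - (P - P)/4 = 5 - 1/4*0 = 5 + 0 = 5)
M(-15)*(C*(0 - 4*3)) = 5*(16*(0 - 4*3)) = 5*(16*(0 - 12)) = 5*(16*(-12)) = 5*(-192) = -960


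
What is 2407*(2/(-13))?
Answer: -4814/13 ≈ -370.31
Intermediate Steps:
2407*(2/(-13)) = 2407*(2*(-1/13)) = 2407*(-2/13) = -4814/13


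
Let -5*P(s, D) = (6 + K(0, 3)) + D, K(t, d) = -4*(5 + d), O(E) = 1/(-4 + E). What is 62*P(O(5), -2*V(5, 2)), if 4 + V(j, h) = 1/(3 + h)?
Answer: 5704/25 ≈ 228.16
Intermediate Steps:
K(t, d) = -20 - 4*d
V(j, h) = -4 + 1/(3 + h)
P(s, D) = 26/5 - D/5 (P(s, D) = -((6 + (-20 - 4*3)) + D)/5 = -((6 + (-20 - 12)) + D)/5 = -((6 - 32) + D)/5 = -(-26 + D)/5 = 26/5 - D/5)
62*P(O(5), -2*V(5, 2)) = 62*(26/5 - (-2)*(-11 - 4*2)/(3 + 2)/5) = 62*(26/5 - (-2)*(-11 - 8)/5/5) = 62*(26/5 - (-2)*(1/5)*(-19)/5) = 62*(26/5 - (-2)*(-19)/(5*5)) = 62*(26/5 - 1/5*38/5) = 62*(26/5 - 38/25) = 62*(92/25) = 5704/25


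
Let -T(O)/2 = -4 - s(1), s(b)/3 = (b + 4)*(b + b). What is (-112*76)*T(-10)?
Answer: -578816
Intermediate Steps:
s(b) = 6*b*(4 + b) (s(b) = 3*((b + 4)*(b + b)) = 3*((4 + b)*(2*b)) = 3*(2*b*(4 + b)) = 6*b*(4 + b))
T(O) = 68 (T(O) = -2*(-4 - 6*(4 + 1)) = -2*(-4 - 6*5) = -2*(-4 - 1*30) = -2*(-4 - 30) = -2*(-34) = 68)
(-112*76)*T(-10) = -112*76*68 = -8512*68 = -578816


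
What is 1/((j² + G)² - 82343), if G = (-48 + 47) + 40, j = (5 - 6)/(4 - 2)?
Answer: -16/1292839 ≈ -1.2376e-5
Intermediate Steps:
j = -½ (j = -1/2 = -1*½ = -½ ≈ -0.50000)
G = 39 (G = -1 + 40 = 39)
1/((j² + G)² - 82343) = 1/(((-½)² + 39)² - 82343) = 1/((¼ + 39)² - 82343) = 1/((157/4)² - 82343) = 1/(24649/16 - 82343) = 1/(-1292839/16) = -16/1292839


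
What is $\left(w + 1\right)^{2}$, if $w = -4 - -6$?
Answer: $9$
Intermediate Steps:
$w = 2$ ($w = -4 + 6 = 2$)
$\left(w + 1\right)^{2} = \left(2 + 1\right)^{2} = 3^{2} = 9$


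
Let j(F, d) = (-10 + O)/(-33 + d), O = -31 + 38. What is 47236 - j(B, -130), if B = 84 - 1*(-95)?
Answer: 7699465/163 ≈ 47236.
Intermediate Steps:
O = 7
B = 179 (B = 84 + 95 = 179)
j(F, d) = -3/(-33 + d) (j(F, d) = (-10 + 7)/(-33 + d) = -3/(-33 + d))
47236 - j(B, -130) = 47236 - (-3)/(-33 - 130) = 47236 - (-3)/(-163) = 47236 - (-3)*(-1)/163 = 47236 - 1*3/163 = 47236 - 3/163 = 7699465/163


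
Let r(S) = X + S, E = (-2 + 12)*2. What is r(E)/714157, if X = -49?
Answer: -29/714157 ≈ -4.0607e-5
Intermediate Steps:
E = 20 (E = 10*2 = 20)
r(S) = -49 + S
r(E)/714157 = (-49 + 20)/714157 = -29*1/714157 = -29/714157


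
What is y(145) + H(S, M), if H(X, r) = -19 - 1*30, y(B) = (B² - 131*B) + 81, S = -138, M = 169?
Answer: 2062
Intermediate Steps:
y(B) = 81 + B² - 131*B
H(X, r) = -49 (H(X, r) = -19 - 30 = -49)
y(145) + H(S, M) = (81 + 145² - 131*145) - 49 = (81 + 21025 - 18995) - 49 = 2111 - 49 = 2062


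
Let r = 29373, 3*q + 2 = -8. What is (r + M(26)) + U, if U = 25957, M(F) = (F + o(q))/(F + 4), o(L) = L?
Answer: 2489884/45 ≈ 55331.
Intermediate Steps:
q = -10/3 (q = -2/3 + (1/3)*(-8) = -2/3 - 8/3 = -10/3 ≈ -3.3333)
M(F) = (-10/3 + F)/(4 + F) (M(F) = (F - 10/3)/(F + 4) = (-10/3 + F)/(4 + F))
(r + M(26)) + U = (29373 + (-10/3 + 26)/(4 + 26)) + 25957 = (29373 + (68/3)/30) + 25957 = (29373 + (1/30)*(68/3)) + 25957 = (29373 + 34/45) + 25957 = 1321819/45 + 25957 = 2489884/45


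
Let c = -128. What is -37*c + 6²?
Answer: 4772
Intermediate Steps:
-37*c + 6² = -37*(-128) + 6² = 4736 + 36 = 4772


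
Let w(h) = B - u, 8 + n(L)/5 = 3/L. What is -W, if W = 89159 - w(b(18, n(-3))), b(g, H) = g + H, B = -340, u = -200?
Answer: -89299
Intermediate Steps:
n(L) = -40 + 15/L (n(L) = -40 + 5*(3/L) = -40 + 15/L)
b(g, H) = H + g
w(h) = -140 (w(h) = -340 - 1*(-200) = -340 + 200 = -140)
W = 89299 (W = 89159 - 1*(-140) = 89159 + 140 = 89299)
-W = -1*89299 = -89299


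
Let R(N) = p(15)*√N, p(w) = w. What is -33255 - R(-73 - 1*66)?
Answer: -33255 - 15*I*√139 ≈ -33255.0 - 176.85*I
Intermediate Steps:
R(N) = 15*√N
-33255 - R(-73 - 1*66) = -33255 - 15*√(-73 - 1*66) = -33255 - 15*√(-73 - 66) = -33255 - 15*√(-139) = -33255 - 15*I*√139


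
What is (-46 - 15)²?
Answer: 3721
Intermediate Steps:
(-46 - 15)² = (-61)² = 3721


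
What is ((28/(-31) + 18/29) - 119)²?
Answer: 11499345225/808201 ≈ 14228.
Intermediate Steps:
((28/(-31) + 18/29) - 119)² = ((28*(-1/31) + 18*(1/29)) - 119)² = ((-28/31 + 18/29) - 119)² = (-254/899 - 119)² = (-107235/899)² = 11499345225/808201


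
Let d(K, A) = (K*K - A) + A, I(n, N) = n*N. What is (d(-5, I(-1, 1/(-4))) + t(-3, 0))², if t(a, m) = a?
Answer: 484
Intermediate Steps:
I(n, N) = N*n
d(K, A) = K² (d(K, A) = (K² - A) + A = K²)
(d(-5, I(-1, 1/(-4))) + t(-3, 0))² = ((-5)² - 3)² = (25 - 3)² = 22² = 484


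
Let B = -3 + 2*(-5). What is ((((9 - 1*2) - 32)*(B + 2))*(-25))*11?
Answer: -75625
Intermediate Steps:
B = -13 (B = -3 - 10 = -13)
((((9 - 1*2) - 32)*(B + 2))*(-25))*11 = ((((9 - 1*2) - 32)*(-13 + 2))*(-25))*11 = ((((9 - 2) - 32)*(-11))*(-25))*11 = (((7 - 32)*(-11))*(-25))*11 = (-25*(-11)*(-25))*11 = (275*(-25))*11 = -6875*11 = -75625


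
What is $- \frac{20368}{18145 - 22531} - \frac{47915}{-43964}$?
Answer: $\frac{552806971}{96413052} \approx 5.7337$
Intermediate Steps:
$- \frac{20368}{18145 - 22531} - \frac{47915}{-43964} = - \frac{20368}{18145 - 22531} - - \frac{47915}{43964} = - \frac{20368}{-4386} + \frac{47915}{43964} = \left(-20368\right) \left(- \frac{1}{4386}\right) + \frac{47915}{43964} = \frac{10184}{2193} + \frac{47915}{43964} = \frac{552806971}{96413052}$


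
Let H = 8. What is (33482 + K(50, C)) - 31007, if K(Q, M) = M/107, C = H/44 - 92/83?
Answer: 241784379/97691 ≈ 2475.0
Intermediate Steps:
C = -846/913 (C = 8/44 - 92/83 = 8*(1/44) - 92*1/83 = 2/11 - 92/83 = -846/913 ≈ -0.92662)
K(Q, M) = M/107 (K(Q, M) = M*(1/107) = M/107)
(33482 + K(50, C)) - 31007 = (33482 + (1/107)*(-846/913)) - 31007 = (33482 - 846/97691) - 31007 = 3270889216/97691 - 31007 = 241784379/97691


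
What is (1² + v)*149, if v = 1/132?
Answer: 19817/132 ≈ 150.13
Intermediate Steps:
v = 1/132 ≈ 0.0075758
(1² + v)*149 = (1² + 1/132)*149 = (1 + 1/132)*149 = (133/132)*149 = 19817/132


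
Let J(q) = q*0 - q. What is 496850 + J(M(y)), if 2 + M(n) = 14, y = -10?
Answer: 496838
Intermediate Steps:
M(n) = 12 (M(n) = -2 + 14 = 12)
J(q) = -q (J(q) = 0 - q = -q)
496850 + J(M(y)) = 496850 - 1*12 = 496850 - 12 = 496838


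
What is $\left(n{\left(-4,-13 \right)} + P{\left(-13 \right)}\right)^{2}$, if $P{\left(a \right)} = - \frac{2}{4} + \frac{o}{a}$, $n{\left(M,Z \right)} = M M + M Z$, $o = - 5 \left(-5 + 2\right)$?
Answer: $\frac{2975625}{676} \approx 4401.8$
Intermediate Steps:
$o = 15$ ($o = \left(-5\right) \left(-3\right) = 15$)
$n{\left(M,Z \right)} = M^{2} + M Z$
$P{\left(a \right)} = - \frac{1}{2} + \frac{15}{a}$ ($P{\left(a \right)} = - \frac{2}{4} + \frac{15}{a} = \left(-2\right) \frac{1}{4} + \frac{15}{a} = - \frac{1}{2} + \frac{15}{a}$)
$\left(n{\left(-4,-13 \right)} + P{\left(-13 \right)}\right)^{2} = \left(- 4 \left(-4 - 13\right) + \frac{30 - -13}{2 \left(-13\right)}\right)^{2} = \left(\left(-4\right) \left(-17\right) + \frac{1}{2} \left(- \frac{1}{13}\right) \left(30 + 13\right)\right)^{2} = \left(68 + \frac{1}{2} \left(- \frac{1}{13}\right) 43\right)^{2} = \left(68 - \frac{43}{26}\right)^{2} = \left(\frac{1725}{26}\right)^{2} = \frac{2975625}{676}$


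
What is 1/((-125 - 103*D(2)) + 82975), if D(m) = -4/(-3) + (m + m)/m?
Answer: 3/247520 ≈ 1.2120e-5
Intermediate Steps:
D(m) = 10/3 (D(m) = -4*(-1/3) + (2*m)/m = 4/3 + 2 = 10/3)
1/((-125 - 103*D(2)) + 82975) = 1/((-125 - 103*10/3) + 82975) = 1/((-125 - 1030/3) + 82975) = 1/(-1405/3 + 82975) = 1/(247520/3) = 3/247520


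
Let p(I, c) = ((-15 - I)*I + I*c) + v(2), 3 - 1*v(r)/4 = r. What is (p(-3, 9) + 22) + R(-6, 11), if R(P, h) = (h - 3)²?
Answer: 99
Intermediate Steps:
v(r) = 12 - 4*r
R(P, h) = (-3 + h)²
p(I, c) = 4 + I*c + I*(-15 - I) (p(I, c) = ((-15 - I)*I + I*c) + (12 - 4*2) = (I*(-15 - I) + I*c) + (12 - 8) = (I*c + I*(-15 - I)) + 4 = 4 + I*c + I*(-15 - I))
(p(-3, 9) + 22) + R(-6, 11) = ((4 - 1*(-3)² - 15*(-3) - 3*9) + 22) + (-3 + 11)² = ((4 - 1*9 + 45 - 27) + 22) + 8² = ((4 - 9 + 45 - 27) + 22) + 64 = (13 + 22) + 64 = 35 + 64 = 99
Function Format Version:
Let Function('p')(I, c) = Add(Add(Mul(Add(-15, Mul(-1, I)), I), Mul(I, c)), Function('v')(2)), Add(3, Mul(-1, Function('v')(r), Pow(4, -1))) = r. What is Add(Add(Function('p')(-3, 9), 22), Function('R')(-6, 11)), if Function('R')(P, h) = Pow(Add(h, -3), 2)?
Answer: 99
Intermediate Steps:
Function('v')(r) = Add(12, Mul(-4, r))
Function('R')(P, h) = Pow(Add(-3, h), 2)
Function('p')(I, c) = Add(4, Mul(I, c), Mul(I, Add(-15, Mul(-1, I)))) (Function('p')(I, c) = Add(Add(Mul(Add(-15, Mul(-1, I)), I), Mul(I, c)), Add(12, Mul(-4, 2))) = Add(Add(Mul(I, Add(-15, Mul(-1, I))), Mul(I, c)), Add(12, -8)) = Add(Add(Mul(I, c), Mul(I, Add(-15, Mul(-1, I)))), 4) = Add(4, Mul(I, c), Mul(I, Add(-15, Mul(-1, I)))))
Add(Add(Function('p')(-3, 9), 22), Function('R')(-6, 11)) = Add(Add(Add(4, Mul(-1, Pow(-3, 2)), Mul(-15, -3), Mul(-3, 9)), 22), Pow(Add(-3, 11), 2)) = Add(Add(Add(4, Mul(-1, 9), 45, -27), 22), Pow(8, 2)) = Add(Add(Add(4, -9, 45, -27), 22), 64) = Add(Add(13, 22), 64) = Add(35, 64) = 99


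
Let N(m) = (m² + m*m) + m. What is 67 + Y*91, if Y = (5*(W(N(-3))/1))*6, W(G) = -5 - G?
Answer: -54533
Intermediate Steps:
N(m) = m + 2*m² (N(m) = (m² + m²) + m = 2*m² + m = m + 2*m²)
Y = -600 (Y = (5*((-5 - (-3)*(1 + 2*(-3)))/1))*6 = (5*((-5 - (-3)*(1 - 6))*1))*6 = (5*((-5 - (-3)*(-5))*1))*6 = (5*((-5 - 1*15)*1))*6 = (5*((-5 - 15)*1))*6 = (5*(-20*1))*6 = (5*(-20))*6 = -100*6 = -600)
67 + Y*91 = 67 - 600*91 = 67 - 54600 = -54533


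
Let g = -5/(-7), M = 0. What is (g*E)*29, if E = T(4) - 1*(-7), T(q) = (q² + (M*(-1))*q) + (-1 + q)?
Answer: 3770/7 ≈ 538.57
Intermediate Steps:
T(q) = -1 + q + q² (T(q) = (q² + (0*(-1))*q) + (-1 + q) = (q² + 0*q) + (-1 + q) = (q² + 0) + (-1 + q) = q² + (-1 + q) = -1 + q + q²)
g = 5/7 (g = -5*(-⅐) = 5/7 ≈ 0.71429)
E = 26 (E = (-1 + 4 + 4²) - 1*(-7) = (-1 + 4 + 16) + 7 = 19 + 7 = 26)
(g*E)*29 = ((5/7)*26)*29 = (130/7)*29 = 3770/7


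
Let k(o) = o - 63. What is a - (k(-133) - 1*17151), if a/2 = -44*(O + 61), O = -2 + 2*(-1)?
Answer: 12331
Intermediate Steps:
k(o) = -63 + o
O = -4 (O = -2 - 2 = -4)
a = -5016 (a = 2*(-44*(-4 + 61)) = 2*(-44*57) = 2*(-2508) = -5016)
a - (k(-133) - 1*17151) = -5016 - ((-63 - 133) - 1*17151) = -5016 - (-196 - 17151) = -5016 - 1*(-17347) = -5016 + 17347 = 12331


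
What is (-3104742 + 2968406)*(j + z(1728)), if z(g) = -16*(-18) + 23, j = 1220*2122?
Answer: -352994490736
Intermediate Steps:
j = 2588840
z(g) = 311 (z(g) = 288 + 23 = 311)
(-3104742 + 2968406)*(j + z(1728)) = (-3104742 + 2968406)*(2588840 + 311) = -136336*2589151 = -352994490736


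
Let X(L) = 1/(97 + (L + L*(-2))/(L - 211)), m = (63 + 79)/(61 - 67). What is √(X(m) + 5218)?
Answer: √24282319351170/68217 ≈ 72.236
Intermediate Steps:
m = -71/3 (m = 142/(-6) = 142*(-⅙) = -71/3 ≈ -23.667)
X(L) = 1/(97 - L/(-211 + L)) (X(L) = 1/(97 + (L - 2*L)/(-211 + L)) = 1/(97 + (-L)/(-211 + L)) = 1/(97 - L/(-211 + L)))
√(X(m) + 5218) = √((-211 - 71/3)/(-20467 + 96*(-71/3)) + 5218) = √(-704/3/(-20467 - 2272) + 5218) = √(-704/3/(-22739) + 5218) = √(-1/22739*(-704/3) + 5218) = √(704/68217 + 5218) = √(355957010/68217) = √24282319351170/68217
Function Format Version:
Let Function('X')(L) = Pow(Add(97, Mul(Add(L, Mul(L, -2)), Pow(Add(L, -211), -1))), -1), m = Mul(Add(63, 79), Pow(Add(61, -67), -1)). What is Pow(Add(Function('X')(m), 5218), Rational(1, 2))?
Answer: Mul(Rational(1, 68217), Pow(24282319351170, Rational(1, 2))) ≈ 72.236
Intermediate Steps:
m = Rational(-71, 3) (m = Mul(142, Pow(-6, -1)) = Mul(142, Rational(-1, 6)) = Rational(-71, 3) ≈ -23.667)
Function('X')(L) = Pow(Add(97, Mul(-1, L, Pow(Add(-211, L), -1))), -1) (Function('X')(L) = Pow(Add(97, Mul(Add(L, Mul(-2, L)), Pow(Add(-211, L), -1))), -1) = Pow(Add(97, Mul(Mul(-1, L), Pow(Add(-211, L), -1))), -1) = Pow(Add(97, Mul(-1, L, Pow(Add(-211, L), -1))), -1))
Pow(Add(Function('X')(m), 5218), Rational(1, 2)) = Pow(Add(Mul(Pow(Add(-20467, Mul(96, Rational(-71, 3))), -1), Add(-211, Rational(-71, 3))), 5218), Rational(1, 2)) = Pow(Add(Mul(Pow(Add(-20467, -2272), -1), Rational(-704, 3)), 5218), Rational(1, 2)) = Pow(Add(Mul(Pow(-22739, -1), Rational(-704, 3)), 5218), Rational(1, 2)) = Pow(Add(Mul(Rational(-1, 22739), Rational(-704, 3)), 5218), Rational(1, 2)) = Pow(Add(Rational(704, 68217), 5218), Rational(1, 2)) = Pow(Rational(355957010, 68217), Rational(1, 2)) = Mul(Rational(1, 68217), Pow(24282319351170, Rational(1, 2)))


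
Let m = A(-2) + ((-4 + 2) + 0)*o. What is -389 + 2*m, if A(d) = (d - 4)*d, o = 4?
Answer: -381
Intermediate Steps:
A(d) = d*(-4 + d) (A(d) = (-4 + d)*d = d*(-4 + d))
m = 4 (m = -2*(-4 - 2) + ((-4 + 2) + 0)*4 = -2*(-6) + (-2 + 0)*4 = 12 - 2*4 = 12 - 8 = 4)
-389 + 2*m = -389 + 2*4 = -389 + 8 = -381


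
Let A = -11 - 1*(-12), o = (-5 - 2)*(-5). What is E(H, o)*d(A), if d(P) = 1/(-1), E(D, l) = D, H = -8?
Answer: 8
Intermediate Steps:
o = 35 (o = -7*(-5) = 35)
A = 1 (A = -11 + 12 = 1)
d(P) = -1
E(H, o)*d(A) = -8*(-1) = 8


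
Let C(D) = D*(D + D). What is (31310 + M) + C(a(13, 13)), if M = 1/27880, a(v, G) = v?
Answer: 882346241/27880 ≈ 31648.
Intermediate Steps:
M = 1/27880 ≈ 3.5868e-5
C(D) = 2*D² (C(D) = D*(2*D) = 2*D²)
(31310 + M) + C(a(13, 13)) = (31310 + 1/27880) + 2*13² = 872922801/27880 + 2*169 = 872922801/27880 + 338 = 882346241/27880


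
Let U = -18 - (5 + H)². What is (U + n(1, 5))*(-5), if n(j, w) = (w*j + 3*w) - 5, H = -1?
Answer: 95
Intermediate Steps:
U = -34 (U = -18 - (5 - 1)² = -18 - 1*4² = -18 - 1*16 = -18 - 16 = -34)
n(j, w) = -5 + 3*w + j*w (n(j, w) = (j*w + 3*w) - 5 = (3*w + j*w) - 5 = -5 + 3*w + j*w)
(U + n(1, 5))*(-5) = (-34 + (-5 + 3*5 + 1*5))*(-5) = (-34 + (-5 + 15 + 5))*(-5) = (-34 + 15)*(-5) = -19*(-5) = 95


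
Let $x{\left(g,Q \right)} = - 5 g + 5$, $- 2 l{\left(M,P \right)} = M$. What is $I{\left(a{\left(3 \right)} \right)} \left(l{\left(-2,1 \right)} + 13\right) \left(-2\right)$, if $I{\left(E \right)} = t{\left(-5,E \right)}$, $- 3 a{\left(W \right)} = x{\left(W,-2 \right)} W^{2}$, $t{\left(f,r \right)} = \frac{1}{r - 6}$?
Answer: $- \frac{7}{6} \approx -1.1667$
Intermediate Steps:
$l{\left(M,P \right)} = - \frac{M}{2}$
$t{\left(f,r \right)} = \frac{1}{-6 + r}$
$x{\left(g,Q \right)} = 5 - 5 g$
$a{\left(W \right)} = - \frac{W^{2} \left(5 - 5 W\right)}{3}$ ($a{\left(W \right)} = - \frac{\left(5 - 5 W\right) W^{2}}{3} = - \frac{W^{2} \left(5 - 5 W\right)}{3}$)
$I{\left(E \right)} = \frac{1}{-6 + E}$
$I{\left(a{\left(3 \right)} \right)} \left(l{\left(-2,1 \right)} + 13\right) \left(-2\right) = \frac{\left(\left(- \frac{1}{2}\right) \left(-2\right) + 13\right) \left(-2\right)}{-6 + \frac{5 \cdot 3^{2} \left(-1 + 3\right)}{3}} = \frac{\left(1 + 13\right) \left(-2\right)}{-6 + \frac{5}{3} \cdot 9 \cdot 2} = \frac{14 \left(-2\right)}{-6 + 30} = \frac{1}{24} \left(-28\right) = - \frac{7}{6}$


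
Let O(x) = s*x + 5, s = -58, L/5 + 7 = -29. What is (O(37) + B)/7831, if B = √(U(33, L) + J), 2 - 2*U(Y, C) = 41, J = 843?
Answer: -2141/7831 + 3*√366/15662 ≈ -0.26974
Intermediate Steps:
L = -180 (L = -35 + 5*(-29) = -35 - 145 = -180)
U(Y, C) = -39/2 (U(Y, C) = 1 - ½*41 = 1 - 41/2 = -39/2)
B = 3*√366/2 (B = √(-39/2 + 843) = √(1647/2) = 3*√366/2 ≈ 28.697)
O(x) = 5 - 58*x (O(x) = -58*x + 5 = 5 - 58*x)
(O(37) + B)/7831 = ((5 - 58*37) + 3*√366/2)/7831 = ((5 - 2146) + 3*√366/2)*(1/7831) = (-2141 + 3*√366/2)*(1/7831) = -2141/7831 + 3*√366/15662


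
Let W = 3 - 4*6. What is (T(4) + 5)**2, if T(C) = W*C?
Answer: 6241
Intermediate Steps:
W = -21 (W = 3 - 24 = -21)
T(C) = -21*C
(T(4) + 5)**2 = (-21*4 + 5)**2 = (-84 + 5)**2 = (-79)**2 = 6241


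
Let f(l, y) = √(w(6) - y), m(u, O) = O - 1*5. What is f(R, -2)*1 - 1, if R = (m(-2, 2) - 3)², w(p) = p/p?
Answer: -1 + √3 ≈ 0.73205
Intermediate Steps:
m(u, O) = -5 + O (m(u, O) = O - 5 = -5 + O)
w(p) = 1
R = 36 (R = ((-5 + 2) - 3)² = (-3 - 3)² = (-6)² = 36)
f(l, y) = √(1 - y)
f(R, -2)*1 - 1 = √(1 - 1*(-2))*1 - 1 = √(1 + 2)*1 - 1 = √3*1 - 1 = √3 - 1 = -1 + √3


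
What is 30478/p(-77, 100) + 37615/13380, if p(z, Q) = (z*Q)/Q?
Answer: -11568551/29436 ≈ -393.01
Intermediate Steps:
p(z, Q) = z (p(z, Q) = (Q*z)/Q = z)
30478/p(-77, 100) + 37615/13380 = 30478/(-77) + 37615/13380 = 30478*(-1/77) + 37615*(1/13380) = -4354/11 + 7523/2676 = -11568551/29436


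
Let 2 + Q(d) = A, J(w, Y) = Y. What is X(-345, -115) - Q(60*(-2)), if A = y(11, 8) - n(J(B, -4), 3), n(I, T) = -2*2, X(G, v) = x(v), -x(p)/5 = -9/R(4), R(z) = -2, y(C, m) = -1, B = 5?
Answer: -47/2 ≈ -23.500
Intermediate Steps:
x(p) = -45/2 (x(p) = -(-45)/(-2) = -(-45)*(-1)/2 = -5*9/2 = -45/2)
X(G, v) = -45/2
n(I, T) = -4
A = 3 (A = -1 - 1*(-4) = -1 + 4 = 3)
Q(d) = 1 (Q(d) = -2 + 3 = 1)
X(-345, -115) - Q(60*(-2)) = -45/2 - 1*1 = -45/2 - 1 = -47/2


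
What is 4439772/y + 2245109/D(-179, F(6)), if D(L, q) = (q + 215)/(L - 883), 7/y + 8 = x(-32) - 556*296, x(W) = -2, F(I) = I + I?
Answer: -165891109507290/1589 ≈ -1.0440e+11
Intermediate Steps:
F(I) = 2*I
y = -7/164586 (y = 7/(-8 + (-2 - 556*296)) = 7/(-8 + (-2 - 164576)) = 7/(-8 - 164578) = 7/(-164586) = 7*(-1/164586) = -7/164586 ≈ -4.2531e-5)
D(L, q) = (215 + q)/(-883 + L)
4439772/y + 2245109/D(-179, F(6)) = 4439772/(-7/164586) + 2245109/(((215 + 2*6)/(-883 - 179))) = 4439772*(-164586/7) + 2245109/(((215 + 12)/(-1062))) = -730724314392/7 + 2245109/((-1/1062*227)) = -730724314392/7 + 2245109/(-227/1062) = -730724314392/7 + 2245109*(-1062/227) = -730724314392/7 - 2384305758/227 = -165891109507290/1589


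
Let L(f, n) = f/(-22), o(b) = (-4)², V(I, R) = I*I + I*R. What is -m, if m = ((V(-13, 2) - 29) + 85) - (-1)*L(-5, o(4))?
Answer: -4383/22 ≈ -199.23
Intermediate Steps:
V(I, R) = I² + I*R
o(b) = 16
L(f, n) = -f/22 (L(f, n) = f*(-1/22) = -f/22)
m = 4383/22 (m = ((-13*(-13 + 2) - 29) + 85) - (-1)*(-1/22*(-5)) = ((-13*(-11) - 29) + 85) - (-1)*5/22 = ((143 - 29) + 85) - 1*(-5/22) = (114 + 85) + 5/22 = 199 + 5/22 = 4383/22 ≈ 199.23)
-m = -1*4383/22 = -4383/22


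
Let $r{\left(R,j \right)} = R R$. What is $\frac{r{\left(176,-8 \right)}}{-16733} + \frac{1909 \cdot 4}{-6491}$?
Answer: $- \frac{328838404}{108613903} \approx -3.0276$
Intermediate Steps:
$r{\left(R,j \right)} = R^{2}$
$\frac{r{\left(176,-8 \right)}}{-16733} + \frac{1909 \cdot 4}{-6491} = \frac{176^{2}}{-16733} + \frac{1909 \cdot 4}{-6491} = 30976 \left(- \frac{1}{16733}\right) + 7636 \left(- \frac{1}{6491}\right) = - \frac{30976}{16733} - \frac{7636}{6491} = - \frac{328838404}{108613903}$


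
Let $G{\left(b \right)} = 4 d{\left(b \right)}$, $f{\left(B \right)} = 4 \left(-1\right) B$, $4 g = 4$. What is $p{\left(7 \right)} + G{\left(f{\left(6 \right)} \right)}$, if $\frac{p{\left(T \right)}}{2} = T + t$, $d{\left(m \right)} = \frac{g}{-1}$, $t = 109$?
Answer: $228$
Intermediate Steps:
$g = 1$ ($g = \frac{1}{4} \cdot 4 = 1$)
$d{\left(m \right)} = -1$ ($d{\left(m \right)} = 1 \frac{1}{-1} = 1 \left(-1\right) = -1$)
$f{\left(B \right)} = - 4 B$
$p{\left(T \right)} = 218 + 2 T$ ($p{\left(T \right)} = 2 \left(T + 109\right) = 2 \left(109 + T\right) = 218 + 2 T$)
$G{\left(b \right)} = -4$ ($G{\left(b \right)} = 4 \left(-1\right) = -4$)
$p{\left(7 \right)} + G{\left(f{\left(6 \right)} \right)} = \left(218 + 2 \cdot 7\right) - 4 = \left(218 + 14\right) - 4 = 232 - 4 = 228$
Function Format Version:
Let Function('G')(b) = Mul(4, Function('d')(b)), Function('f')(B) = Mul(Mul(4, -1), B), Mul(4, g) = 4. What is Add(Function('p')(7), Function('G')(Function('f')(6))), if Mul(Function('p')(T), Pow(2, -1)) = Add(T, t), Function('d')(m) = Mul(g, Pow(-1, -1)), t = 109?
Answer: 228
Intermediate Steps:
g = 1 (g = Mul(Rational(1, 4), 4) = 1)
Function('d')(m) = -1 (Function('d')(m) = Mul(1, Pow(-1, -1)) = Mul(1, -1) = -1)
Function('f')(B) = Mul(-4, B)
Function('p')(T) = Add(218, Mul(2, T)) (Function('p')(T) = Mul(2, Add(T, 109)) = Mul(2, Add(109, T)) = Add(218, Mul(2, T)))
Function('G')(b) = -4 (Function('G')(b) = Mul(4, -1) = -4)
Add(Function('p')(7), Function('G')(Function('f')(6))) = Add(Add(218, Mul(2, 7)), -4) = Add(Add(218, 14), -4) = Add(232, -4) = 228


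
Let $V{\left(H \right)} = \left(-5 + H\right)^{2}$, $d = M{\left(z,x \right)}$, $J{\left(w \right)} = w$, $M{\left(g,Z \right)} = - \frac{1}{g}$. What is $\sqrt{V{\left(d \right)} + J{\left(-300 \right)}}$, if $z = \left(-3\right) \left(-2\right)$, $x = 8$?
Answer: $\frac{i \sqrt{9839}}{6} \approx 16.532 i$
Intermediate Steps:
$z = 6$
$d = - \frac{1}{6} \approx -0.16667$
$\sqrt{V{\left(d \right)} + J{\left(-300 \right)}} = \sqrt{\left(-5 - \frac{1}{6}\right)^{2} - 300} = \sqrt{\left(- \frac{31}{6}\right)^{2} - 300} = \sqrt{\frac{961}{36} - 300} = \sqrt{- \frac{9839}{36}} = \frac{i \sqrt{9839}}{6}$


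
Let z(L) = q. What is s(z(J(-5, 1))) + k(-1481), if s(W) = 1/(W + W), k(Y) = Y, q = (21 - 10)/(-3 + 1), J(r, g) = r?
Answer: -16292/11 ≈ -1481.1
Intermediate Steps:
q = -11/2 (q = 11/(-2) = 11*(-1/2) = -11/2 ≈ -5.5000)
z(L) = -11/2
s(W) = 1/(2*W)
s(z(J(-5, 1))) + k(-1481) = 1/(2*(-11/2)) - 1481 = (1/2)*(-2/11) - 1481 = -1/11 - 1481 = -16292/11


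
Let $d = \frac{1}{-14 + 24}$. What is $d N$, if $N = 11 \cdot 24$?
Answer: $\frac{132}{5} \approx 26.4$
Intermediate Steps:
$d = \frac{1}{10} \approx 0.1$
$N = 264$
$d N = \frac{1}{10} \cdot 264 = \frac{132}{5}$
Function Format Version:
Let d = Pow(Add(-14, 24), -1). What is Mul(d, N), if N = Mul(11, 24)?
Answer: Rational(132, 5) ≈ 26.400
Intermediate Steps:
d = Rational(1, 10) (d = Pow(10, -1) = Rational(1, 10) ≈ 0.10000)
N = 264
Mul(d, N) = Mul(Rational(1, 10), 264) = Rational(132, 5)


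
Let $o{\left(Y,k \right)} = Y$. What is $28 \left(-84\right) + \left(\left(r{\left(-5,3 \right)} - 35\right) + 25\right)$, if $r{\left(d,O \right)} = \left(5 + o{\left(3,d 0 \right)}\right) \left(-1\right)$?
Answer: $-2370$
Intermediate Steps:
$r{\left(d,O \right)} = -8$ ($r{\left(d,O \right)} = \left(5 + 3\right) \left(-1\right) = 8 \left(-1\right) = -8$)
$28 \left(-84\right) + \left(\left(r{\left(-5,3 \right)} - 35\right) + 25\right) = 28 \left(-84\right) + \left(\left(-8 - 35\right) + 25\right) = -2352 + \left(-43 + 25\right) = -2352 - 18 = -2370$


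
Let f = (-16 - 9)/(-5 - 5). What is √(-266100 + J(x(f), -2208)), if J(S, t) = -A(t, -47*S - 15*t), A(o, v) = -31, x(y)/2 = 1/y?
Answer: I*√266069 ≈ 515.82*I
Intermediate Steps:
f = 5/2 (f = -25/(-10) = -25*(-⅒) = 5/2 ≈ 2.5000)
x(y) = 2/y
J(S, t) = 31 (J(S, t) = -1*(-31) = 31)
√(-266100 + J(x(f), -2208)) = √(-266100 + 31) = √(-266069) = I*√266069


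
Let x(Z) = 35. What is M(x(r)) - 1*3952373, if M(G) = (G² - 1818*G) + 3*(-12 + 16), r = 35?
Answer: -4014766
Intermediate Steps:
M(G) = 12 + G² - 1818*G (M(G) = (G² - 1818*G) + 3*4 = (G² - 1818*G) + 12 = 12 + G² - 1818*G)
M(x(r)) - 1*3952373 = (12 + 35² - 1818*35) - 1*3952373 = (12 + 1225 - 63630) - 3952373 = -62393 - 3952373 = -4014766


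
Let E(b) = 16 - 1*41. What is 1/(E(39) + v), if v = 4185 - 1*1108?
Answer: 1/3052 ≈ 0.00032765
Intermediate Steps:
E(b) = -25 (E(b) = 16 - 41 = -25)
v = 3077 (v = 4185 - 1108 = 3077)
1/(E(39) + v) = 1/(-25 + 3077) = 1/3052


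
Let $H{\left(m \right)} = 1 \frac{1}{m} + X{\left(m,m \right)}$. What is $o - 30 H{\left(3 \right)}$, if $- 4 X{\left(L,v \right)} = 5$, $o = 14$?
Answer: $\frac{83}{2} \approx 41.5$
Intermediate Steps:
$X{\left(L,v \right)} = - \frac{5}{4}$ ($X{\left(L,v \right)} = \left(- \frac{1}{4}\right) 5 = - \frac{5}{4}$)
$H{\left(m \right)} = - \frac{5}{4} + \frac{1}{m}$ ($H{\left(m \right)} = 1 \frac{1}{m} - \frac{5}{4} = \frac{1}{m} - \frac{5}{4} = - \frac{5}{4} + \frac{1}{m}$)
$o - 30 H{\left(3 \right)} = 14 - 30 \left(- \frac{5}{4} + \frac{1}{3}\right) = 14 - - \frac{55}{2} = 14 + \frac{55}{2} = \frac{83}{2}$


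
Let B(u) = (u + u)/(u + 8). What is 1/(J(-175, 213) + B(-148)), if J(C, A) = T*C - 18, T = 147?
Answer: -35/900931 ≈ -3.8849e-5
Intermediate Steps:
B(u) = 2*u/(8 + u) (B(u) = (2*u)/(8 + u) = 2*u/(8 + u))
J(C, A) = -18 + 147*C (J(C, A) = 147*C - 18 = -18 + 147*C)
1/(J(-175, 213) + B(-148)) = 1/((-18 + 147*(-175)) + 2*(-148)/(8 - 148)) = 1/((-18 - 25725) + 2*(-148)/(-140)) = 1/(-25743 + 2*(-148)*(-1/140)) = 1/(-25743 + 74/35) = 1/(-900931/35) = -35/900931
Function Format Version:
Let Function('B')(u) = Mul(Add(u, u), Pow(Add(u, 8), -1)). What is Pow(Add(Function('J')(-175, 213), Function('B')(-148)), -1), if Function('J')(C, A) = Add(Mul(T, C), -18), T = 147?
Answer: Rational(-35, 900931) ≈ -3.8849e-5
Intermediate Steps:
Function('B')(u) = Mul(2, u, Pow(Add(8, u), -1)) (Function('B')(u) = Mul(Mul(2, u), Pow(Add(8, u), -1)) = Mul(2, u, Pow(Add(8, u), -1)))
Function('J')(C, A) = Add(-18, Mul(147, C)) (Function('J')(C, A) = Add(Mul(147, C), -18) = Add(-18, Mul(147, C)))
Pow(Add(Function('J')(-175, 213), Function('B')(-148)), -1) = Pow(Add(Add(-18, Mul(147, -175)), Mul(2, -148, Pow(Add(8, -148), -1))), -1) = Pow(Add(Add(-18, -25725), Mul(2, -148, Pow(-140, -1))), -1) = Pow(Add(-25743, Mul(2, -148, Rational(-1, 140))), -1) = Pow(Add(-25743, Rational(74, 35)), -1) = Pow(Rational(-900931, 35), -1) = Rational(-35, 900931)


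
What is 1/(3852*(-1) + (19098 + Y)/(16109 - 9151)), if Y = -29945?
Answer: -6958/26813063 ≈ -0.00025950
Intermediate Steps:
1/(3852*(-1) + (19098 + Y)/(16109 - 9151)) = 1/(3852*(-1) + (19098 - 29945)/(16109 - 9151)) = 1/(-3852 - 10847/6958) = 1/(-26813063/6958) = -6958/26813063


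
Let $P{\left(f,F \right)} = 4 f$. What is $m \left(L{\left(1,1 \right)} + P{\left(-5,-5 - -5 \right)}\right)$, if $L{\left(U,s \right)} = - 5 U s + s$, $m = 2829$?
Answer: $-67896$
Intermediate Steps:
$L{\left(U,s \right)} = s - 5 U s$ ($L{\left(U,s \right)} = - 5 U s + s = s - 5 U s$)
$m \left(L{\left(1,1 \right)} + P{\left(-5,-5 - -5 \right)}\right) = 2829 \left(1 \left(1 - 5\right) + 4 \left(-5\right)\right) = 2829 \left(1 \left(1 - 5\right) - 20\right) = 2829 \left(1 \left(-4\right) - 20\right) = 2829 \left(-4 - 20\right) = 2829 \left(-24\right) = -67896$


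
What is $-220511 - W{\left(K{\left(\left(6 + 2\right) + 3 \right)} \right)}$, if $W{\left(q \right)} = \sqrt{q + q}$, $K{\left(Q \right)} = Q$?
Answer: $-220511 - \sqrt{22} \approx -2.2052 \cdot 10^{5}$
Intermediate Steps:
$W{\left(q \right)} = \sqrt{2} \sqrt{q}$ ($W{\left(q \right)} = \sqrt{2 q} = \sqrt{2} \sqrt{q}$)
$-220511 - W{\left(K{\left(\left(6 + 2\right) + 3 \right)} \right)} = -220511 - \sqrt{2} \sqrt{\left(6 + 2\right) + 3} = -220511 - \sqrt{2} \sqrt{8 + 3} = -220511 - \sqrt{2} \sqrt{11} = -220511 - \sqrt{22}$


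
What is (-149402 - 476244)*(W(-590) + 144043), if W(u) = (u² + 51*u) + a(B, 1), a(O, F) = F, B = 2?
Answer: -289082236884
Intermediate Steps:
W(u) = 1 + u² + 51*u (W(u) = (u² + 51*u) + 1 = 1 + u² + 51*u)
(-149402 - 476244)*(W(-590) + 144043) = (-149402 - 476244)*((1 + (-590)² + 51*(-590)) + 144043) = -625646*((1 + 348100 - 30090) + 144043) = -625646*(318011 + 144043) = -625646*462054 = -289082236884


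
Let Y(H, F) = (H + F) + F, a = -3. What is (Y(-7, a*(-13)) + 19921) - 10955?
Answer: 9037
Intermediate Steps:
Y(H, F) = H + 2*F (Y(H, F) = (F + H) + F = H + 2*F)
(Y(-7, a*(-13)) + 19921) - 10955 = ((-7 + 2*(-3*(-13))) + 19921) - 10955 = ((-7 + 2*39) + 19921) - 10955 = ((-7 + 78) + 19921) - 10955 = (71 + 19921) - 10955 = 19992 - 10955 = 9037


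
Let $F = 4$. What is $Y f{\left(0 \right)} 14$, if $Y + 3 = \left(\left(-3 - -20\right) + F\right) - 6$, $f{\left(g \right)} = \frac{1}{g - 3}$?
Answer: $-56$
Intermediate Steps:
$f{\left(g \right)} = \frac{1}{-3 + g}$
$Y = 12$ ($Y = -3 + \left(\left(\left(-3 - -20\right) + 4\right) - 6\right) = -3 + \left(\left(\left(-3 + 20\right) + 4\right) - 6\right) = -3 + \left(\left(17 + 4\right) - 6\right) = -3 + \left(21 - 6\right) = -3 + 15 = 12$)
$Y f{\left(0 \right)} 14 = \frac{12}{-3 + 0} \cdot 14 = \frac{12}{-3} \cdot 14 = 12 \left(- \frac{1}{3}\right) 14 = \left(-4\right) 14 = -56$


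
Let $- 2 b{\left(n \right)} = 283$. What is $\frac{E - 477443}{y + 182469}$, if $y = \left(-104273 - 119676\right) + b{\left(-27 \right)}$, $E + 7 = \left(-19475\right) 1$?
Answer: $\frac{993850}{83243} \approx 11.939$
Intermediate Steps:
$E = -19482$ ($E = -7 - 19475 = -19482$)
$b{\left(n \right)} = - \frac{283}{2}$ ($b{\left(n \right)} = \left(- \frac{1}{2}\right) 283 = - \frac{283}{2}$)
$y = - \frac{448181}{2}$ ($y = \left(-104273 - 119676\right) - \frac{283}{2} = -223949 - \frac{283}{2} = - \frac{448181}{2} \approx -2.2409 \cdot 10^{5}$)
$\frac{E - 477443}{y + 182469} = \frac{-19482 - 477443}{- \frac{448181}{2} + 182469} = - \frac{496925}{- \frac{83243}{2}} = \left(-496925\right) \left(- \frac{2}{83243}\right) = \frac{993850}{83243}$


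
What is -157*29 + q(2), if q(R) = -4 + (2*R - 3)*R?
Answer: -4555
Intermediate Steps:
q(R) = -4 + R*(-3 + 2*R) (q(R) = -4 + (-3 + 2*R)*R = -4 + R*(-3 + 2*R))
-157*29 + q(2) = -157*29 + (-4 - 3*2 + 2*2²) = -4553 + (-4 - 6 + 2*4) = -4553 + (-4 - 6 + 8) = -4553 - 2 = -4555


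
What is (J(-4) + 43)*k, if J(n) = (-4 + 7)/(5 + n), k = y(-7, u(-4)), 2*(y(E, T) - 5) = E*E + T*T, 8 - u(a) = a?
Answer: 4669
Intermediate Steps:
u(a) = 8 - a
y(E, T) = 5 + E²/2 + T²/2 (y(E, T) = 5 + (E*E + T*T)/2 = 5 + (E² + T²)/2 = 5 + (E²/2 + T²/2) = 5 + E²/2 + T²/2)
k = 203/2 (k = 5 + (½)*(-7)² + (8 - 1*(-4))²/2 = 5 + (½)*49 + (8 + 4)²/2 = 5 + 49/2 + (½)*12² = 5 + 49/2 + (½)*144 = 5 + 49/2 + 72 = 203/2 ≈ 101.50)
J(n) = 3/(5 + n)
(J(-4) + 43)*k = (3/(5 - 4) + 43)*(203/2) = (3/1 + 43)*(203/2) = (3*1 + 43)*(203/2) = (3 + 43)*(203/2) = 46*(203/2) = 4669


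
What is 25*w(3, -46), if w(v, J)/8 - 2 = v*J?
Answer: -27200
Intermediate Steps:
w(v, J) = 16 + 8*J*v (w(v, J) = 16 + 8*(v*J) = 16 + 8*(J*v) = 16 + 8*J*v)
25*w(3, -46) = 25*(16 + 8*(-46)*3) = 25*(16 - 1104) = 25*(-1088) = -27200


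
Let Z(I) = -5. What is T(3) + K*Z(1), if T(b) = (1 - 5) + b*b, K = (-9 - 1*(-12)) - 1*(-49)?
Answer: -255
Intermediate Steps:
K = 52 (K = (-9 + 12) + 49 = 3 + 49 = 52)
T(b) = -4 + b²
T(3) + K*Z(1) = (-4 + 3²) + 52*(-5) = (-4 + 9) - 260 = 5 - 260 = -255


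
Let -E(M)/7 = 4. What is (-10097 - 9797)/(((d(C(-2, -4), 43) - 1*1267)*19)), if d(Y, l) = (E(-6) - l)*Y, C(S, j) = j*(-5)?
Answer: 19894/51053 ≈ 0.38967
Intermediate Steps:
E(M) = -28 (E(M) = -7*4 = -28)
C(S, j) = -5*j
d(Y, l) = Y*(-28 - l) (d(Y, l) = (-28 - l)*Y = Y*(-28 - l))
(-10097 - 9797)/(((d(C(-2, -4), 43) - 1*1267)*19)) = (-10097 - 9797)/(((-(-5*(-4))*(28 + 43) - 1*1267)*19)) = -19894*1/(19*(-1*20*71 - 1267)) = -19894*1/(19*(-1420 - 1267)) = -19894/((-2687*19)) = -19894/(-51053) = -19894*(-1/51053) = 19894/51053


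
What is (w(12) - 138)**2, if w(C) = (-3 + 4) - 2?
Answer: 19321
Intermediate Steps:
w(C) = -1 (w(C) = 1 - 2 = -1)
(w(12) - 138)**2 = (-1 - 138)**2 = (-139)**2 = 19321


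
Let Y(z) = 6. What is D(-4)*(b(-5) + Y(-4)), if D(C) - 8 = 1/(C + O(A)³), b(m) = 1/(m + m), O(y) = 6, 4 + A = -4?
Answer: 100123/2120 ≈ 47.228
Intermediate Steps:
A = -8 (A = -4 - 4 = -8)
b(m) = 1/(2*m)
D(C) = 8 + 1/(216 + C) (D(C) = 8 + 1/(C + 6³) = 8 + 1/(C + 216) = 8 + 1/(216 + C))
D(-4)*(b(-5) + Y(-4)) = ((1729 + 8*(-4))/(216 - 4))*((½)/(-5) + 6) = ((1729 - 32)/212)*((½)*(-⅕) + 6) = ((1/212)*1697)*(-⅒ + 6) = (1697/212)*(59/10) = 100123/2120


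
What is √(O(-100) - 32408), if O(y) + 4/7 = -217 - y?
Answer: I*√1593753/7 ≈ 180.35*I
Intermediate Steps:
O(y) = -1523/7 - y (O(y) = -4/7 + (-217 - y) = -1523/7 - y)
√(O(-100) - 32408) = √((-1523/7 - 1*(-100)) - 32408) = √((-1523/7 + 100) - 32408) = √(-823/7 - 32408) = √(-227679/7) = I*√1593753/7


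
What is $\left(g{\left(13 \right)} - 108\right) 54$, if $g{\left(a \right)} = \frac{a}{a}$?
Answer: $-5778$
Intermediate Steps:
$g{\left(a \right)} = 1$
$\left(g{\left(13 \right)} - 108\right) 54 = \left(1 - 108\right) 54 = \left(-107\right) 54 = -5778$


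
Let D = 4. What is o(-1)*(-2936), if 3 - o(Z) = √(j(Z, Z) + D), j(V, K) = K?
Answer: -8808 + 2936*√3 ≈ -3722.7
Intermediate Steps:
o(Z) = 3 - √(4 + Z) (o(Z) = 3 - √(Z + 4) = 3 - √(4 + Z))
o(-1)*(-2936) = (3 - √(4 - 1))*(-2936) = (3 - √3)*(-2936) = -8808 + 2936*√3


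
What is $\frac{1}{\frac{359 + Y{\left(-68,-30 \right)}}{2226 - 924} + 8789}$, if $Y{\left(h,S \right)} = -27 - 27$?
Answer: $\frac{1302}{11443583} \approx 0.00011378$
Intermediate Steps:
$Y{\left(h,S \right)} = -54$ ($Y{\left(h,S \right)} = -27 - 27 = -54$)
$\frac{1}{\frac{359 + Y{\left(-68,-30 \right)}}{2226 - 924} + 8789} = \frac{1}{\frac{359 - 54}{2226 - 924} + 8789} = \frac{1}{\frac{305}{1302} + 8789} = \frac{1}{\frac{11443583}{1302}} = \frac{1302}{11443583}$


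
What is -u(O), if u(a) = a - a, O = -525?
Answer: 0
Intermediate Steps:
u(a) = 0
-u(O) = -1*0 = 0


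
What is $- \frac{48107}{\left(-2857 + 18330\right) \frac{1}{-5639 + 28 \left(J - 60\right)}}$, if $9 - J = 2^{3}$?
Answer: $\frac{350748137}{15473} \approx 22668.0$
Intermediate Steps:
$J = 1$ ($J = 9 - 2^{3} = 9 - 8 = 1$)
$- \frac{48107}{\left(-2857 + 18330\right) \frac{1}{-5639 + 28 \left(J - 60\right)}} = - \frac{48107}{\left(-2857 + 18330\right) \frac{1}{-5639 + 28 \left(1 - 60\right)}} = - \frac{48107}{15473 \frac{1}{-5639 + 28 \left(-59\right)}} = - \frac{48107}{15473 \frac{1}{-5639 - 1652}} = - \frac{48107}{15473 \frac{1}{-7291}} = - \frac{48107}{15473 \left(- \frac{1}{7291}\right)} = - \frac{48107}{- \frac{15473}{7291}} = \left(-48107\right) \left(- \frac{7291}{15473}\right) = \frac{350748137}{15473}$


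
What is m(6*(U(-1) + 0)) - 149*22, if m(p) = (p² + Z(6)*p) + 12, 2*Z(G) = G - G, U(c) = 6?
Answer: -1970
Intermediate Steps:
Z(G) = 0 (Z(G) = (G - G)/2 = (½)*0 = 0)
m(p) = 12 + p² (m(p) = (p² + 0*p) + 12 = (p² + 0) + 12 = p² + 12 = 12 + p²)
m(6*(U(-1) + 0)) - 149*22 = (12 + (6*(6 + 0))²) - 149*22 = (12 + (6*6)²) - 3278 = (12 + 36²) - 3278 = (12 + 1296) - 3278 = 1308 - 3278 = -1970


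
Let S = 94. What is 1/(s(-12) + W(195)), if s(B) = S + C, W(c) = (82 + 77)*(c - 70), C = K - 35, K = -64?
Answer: 1/19870 ≈ 5.0327e-5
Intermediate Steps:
C = -99 (C = -64 - 35 = -99)
W(c) = -11130 + 159*c (W(c) = 159*(-70 + c) = -11130 + 159*c)
s(B) = -5 (s(B) = 94 - 99 = -5)
1/(s(-12) + W(195)) = 1/(-5 + (-11130 + 159*195)) = 1/(-5 + (-11130 + 31005)) = 1/(-5 + 19875) = 1/19870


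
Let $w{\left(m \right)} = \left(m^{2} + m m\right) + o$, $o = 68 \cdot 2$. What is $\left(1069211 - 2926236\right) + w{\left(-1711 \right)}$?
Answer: $3998153$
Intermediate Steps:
$o = 136$
$w{\left(m \right)} = 136 + 2 m^{2}$ ($w{\left(m \right)} = \left(m^{2} + m m\right) + 136 = \left(m^{2} + m^{2}\right) + 136 = 2 m^{2} + 136 = 136 + 2 m^{2}$)
$\left(1069211 - 2926236\right) + w{\left(-1711 \right)} = \left(1069211 - 2926236\right) + \left(136 + 2 \left(-1711\right)^{2}\right) = -1857025 + \left(136 + 2 \cdot 2927521\right) = -1857025 + \left(136 + 5855042\right) = -1857025 + 5855178 = 3998153$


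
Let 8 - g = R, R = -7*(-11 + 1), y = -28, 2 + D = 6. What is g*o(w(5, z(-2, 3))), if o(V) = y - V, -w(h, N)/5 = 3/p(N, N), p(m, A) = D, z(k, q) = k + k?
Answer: 3007/2 ≈ 1503.5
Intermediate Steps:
D = 4 (D = -2 + 6 = 4)
z(k, q) = 2*k
p(m, A) = 4
w(h, N) = -15/4
o(V) = -28 - V
R = 70 (R = -7*(-10) = 70)
g = -62 (g = 8 - 1*70 = 8 - 70 = -62)
g*o(w(5, z(-2, 3))) = -62*(-28 - 1*(-15/4)) = -62*(-28 + 15/4) = -62*(-97/4) = 3007/2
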